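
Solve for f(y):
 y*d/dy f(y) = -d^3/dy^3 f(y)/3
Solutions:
 f(y) = C1 + Integral(C2*airyai(-3^(1/3)*y) + C3*airybi(-3^(1/3)*y), y)


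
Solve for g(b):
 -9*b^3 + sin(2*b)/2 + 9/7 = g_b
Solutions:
 g(b) = C1 - 9*b^4/4 + 9*b/7 - cos(2*b)/4


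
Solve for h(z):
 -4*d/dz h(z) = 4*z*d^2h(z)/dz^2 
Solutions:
 h(z) = C1 + C2*log(z)


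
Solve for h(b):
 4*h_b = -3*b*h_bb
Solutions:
 h(b) = C1 + C2/b^(1/3)


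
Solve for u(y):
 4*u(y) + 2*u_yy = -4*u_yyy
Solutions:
 u(y) = C1*exp(y*(-2 + (6*sqrt(330) + 109)^(-1/3) + (6*sqrt(330) + 109)^(1/3))/12)*sin(sqrt(3)*y*(-(6*sqrt(330) + 109)^(1/3) + (6*sqrt(330) + 109)^(-1/3))/12) + C2*exp(y*(-2 + (6*sqrt(330) + 109)^(-1/3) + (6*sqrt(330) + 109)^(1/3))/12)*cos(sqrt(3)*y*(-(6*sqrt(330) + 109)^(1/3) + (6*sqrt(330) + 109)^(-1/3))/12) + C3*exp(-y*((6*sqrt(330) + 109)^(-1/3) + 1 + (6*sqrt(330) + 109)^(1/3))/6)


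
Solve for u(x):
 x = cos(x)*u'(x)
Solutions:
 u(x) = C1 + Integral(x/cos(x), x)


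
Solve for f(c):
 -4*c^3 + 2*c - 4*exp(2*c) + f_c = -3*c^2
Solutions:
 f(c) = C1 + c^4 - c^3 - c^2 + 2*exp(2*c)


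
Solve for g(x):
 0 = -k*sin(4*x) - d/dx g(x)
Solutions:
 g(x) = C1 + k*cos(4*x)/4


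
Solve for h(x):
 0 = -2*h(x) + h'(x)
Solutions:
 h(x) = C1*exp(2*x)


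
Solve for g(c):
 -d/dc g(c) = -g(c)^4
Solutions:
 g(c) = (-1/(C1 + 3*c))^(1/3)
 g(c) = (-1/(C1 + c))^(1/3)*(-3^(2/3) - 3*3^(1/6)*I)/6
 g(c) = (-1/(C1 + c))^(1/3)*(-3^(2/3) + 3*3^(1/6)*I)/6


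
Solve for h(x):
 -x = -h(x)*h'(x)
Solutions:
 h(x) = -sqrt(C1 + x^2)
 h(x) = sqrt(C1 + x^2)


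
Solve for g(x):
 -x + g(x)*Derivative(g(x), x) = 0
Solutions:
 g(x) = -sqrt(C1 + x^2)
 g(x) = sqrt(C1 + x^2)


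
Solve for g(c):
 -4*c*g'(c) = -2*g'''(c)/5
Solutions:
 g(c) = C1 + Integral(C2*airyai(10^(1/3)*c) + C3*airybi(10^(1/3)*c), c)


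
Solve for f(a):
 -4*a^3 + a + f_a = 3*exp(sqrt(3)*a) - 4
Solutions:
 f(a) = C1 + a^4 - a^2/2 - 4*a + sqrt(3)*exp(sqrt(3)*a)


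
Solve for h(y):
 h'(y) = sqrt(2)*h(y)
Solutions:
 h(y) = C1*exp(sqrt(2)*y)


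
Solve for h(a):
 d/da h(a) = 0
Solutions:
 h(a) = C1


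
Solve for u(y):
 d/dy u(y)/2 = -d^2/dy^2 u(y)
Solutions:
 u(y) = C1 + C2*exp(-y/2)


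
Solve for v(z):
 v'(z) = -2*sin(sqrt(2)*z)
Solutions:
 v(z) = C1 + sqrt(2)*cos(sqrt(2)*z)


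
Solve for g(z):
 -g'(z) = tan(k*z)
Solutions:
 g(z) = C1 - Piecewise((-log(cos(k*z))/k, Ne(k, 0)), (0, True))


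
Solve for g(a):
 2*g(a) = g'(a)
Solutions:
 g(a) = C1*exp(2*a)


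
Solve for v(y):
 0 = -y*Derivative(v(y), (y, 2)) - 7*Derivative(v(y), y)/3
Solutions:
 v(y) = C1 + C2/y^(4/3)


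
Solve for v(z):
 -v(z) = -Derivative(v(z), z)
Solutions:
 v(z) = C1*exp(z)


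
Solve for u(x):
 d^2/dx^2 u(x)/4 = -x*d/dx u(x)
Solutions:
 u(x) = C1 + C2*erf(sqrt(2)*x)


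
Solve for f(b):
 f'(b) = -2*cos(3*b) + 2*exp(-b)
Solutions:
 f(b) = C1 - 2*sin(3*b)/3 - 2*exp(-b)


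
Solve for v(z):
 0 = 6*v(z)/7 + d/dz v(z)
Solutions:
 v(z) = C1*exp(-6*z/7)


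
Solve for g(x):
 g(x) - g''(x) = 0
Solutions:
 g(x) = C1*exp(-x) + C2*exp(x)


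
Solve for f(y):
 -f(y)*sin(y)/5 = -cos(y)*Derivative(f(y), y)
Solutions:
 f(y) = C1/cos(y)^(1/5)


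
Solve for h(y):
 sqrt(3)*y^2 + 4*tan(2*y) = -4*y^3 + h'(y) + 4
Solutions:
 h(y) = C1 + y^4 + sqrt(3)*y^3/3 - 4*y - 2*log(cos(2*y))


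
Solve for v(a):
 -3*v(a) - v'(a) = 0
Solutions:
 v(a) = C1*exp(-3*a)


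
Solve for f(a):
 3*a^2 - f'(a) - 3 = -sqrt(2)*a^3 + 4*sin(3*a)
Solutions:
 f(a) = C1 + sqrt(2)*a^4/4 + a^3 - 3*a + 4*cos(3*a)/3


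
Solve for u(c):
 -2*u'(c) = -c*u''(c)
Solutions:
 u(c) = C1 + C2*c^3


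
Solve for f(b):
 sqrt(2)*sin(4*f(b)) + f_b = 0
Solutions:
 f(b) = -acos((-C1 - exp(8*sqrt(2)*b))/(C1 - exp(8*sqrt(2)*b)))/4 + pi/2
 f(b) = acos((-C1 - exp(8*sqrt(2)*b))/(C1 - exp(8*sqrt(2)*b)))/4


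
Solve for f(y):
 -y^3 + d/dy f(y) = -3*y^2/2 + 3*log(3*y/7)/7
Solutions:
 f(y) = C1 + y^4/4 - y^3/2 + 3*y*log(y)/7 - 3*y*log(7)/7 - 3*y/7 + 3*y*log(3)/7


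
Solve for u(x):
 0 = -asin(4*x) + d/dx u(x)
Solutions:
 u(x) = C1 + x*asin(4*x) + sqrt(1 - 16*x^2)/4


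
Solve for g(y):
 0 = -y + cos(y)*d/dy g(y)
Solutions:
 g(y) = C1 + Integral(y/cos(y), y)


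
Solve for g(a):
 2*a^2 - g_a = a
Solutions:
 g(a) = C1 + 2*a^3/3 - a^2/2


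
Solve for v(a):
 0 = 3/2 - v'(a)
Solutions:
 v(a) = C1 + 3*a/2


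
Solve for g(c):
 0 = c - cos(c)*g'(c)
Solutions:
 g(c) = C1 + Integral(c/cos(c), c)


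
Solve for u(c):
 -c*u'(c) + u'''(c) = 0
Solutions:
 u(c) = C1 + Integral(C2*airyai(c) + C3*airybi(c), c)


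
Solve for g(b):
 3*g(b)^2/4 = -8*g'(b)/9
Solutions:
 g(b) = 32/(C1 + 27*b)


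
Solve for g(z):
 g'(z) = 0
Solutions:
 g(z) = C1


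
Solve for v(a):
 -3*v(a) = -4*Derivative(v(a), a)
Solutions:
 v(a) = C1*exp(3*a/4)


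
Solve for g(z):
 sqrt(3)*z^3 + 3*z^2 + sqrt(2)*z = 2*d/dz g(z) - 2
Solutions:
 g(z) = C1 + sqrt(3)*z^4/8 + z^3/2 + sqrt(2)*z^2/4 + z


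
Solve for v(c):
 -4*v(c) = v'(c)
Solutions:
 v(c) = C1*exp(-4*c)


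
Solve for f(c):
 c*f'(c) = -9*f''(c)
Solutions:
 f(c) = C1 + C2*erf(sqrt(2)*c/6)


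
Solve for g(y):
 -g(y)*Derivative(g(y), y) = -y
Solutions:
 g(y) = -sqrt(C1 + y^2)
 g(y) = sqrt(C1 + y^2)


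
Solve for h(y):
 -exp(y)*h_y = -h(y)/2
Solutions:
 h(y) = C1*exp(-exp(-y)/2)


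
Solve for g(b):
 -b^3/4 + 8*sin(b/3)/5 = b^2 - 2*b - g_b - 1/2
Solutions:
 g(b) = C1 + b^4/16 + b^3/3 - b^2 - b/2 + 24*cos(b/3)/5


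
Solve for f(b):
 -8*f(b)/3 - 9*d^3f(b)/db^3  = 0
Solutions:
 f(b) = C3*exp(-2*b/3) + (C1*sin(sqrt(3)*b/3) + C2*cos(sqrt(3)*b/3))*exp(b/3)


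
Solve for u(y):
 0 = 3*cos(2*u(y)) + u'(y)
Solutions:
 u(y) = -asin((C1 + exp(12*y))/(C1 - exp(12*y)))/2 + pi/2
 u(y) = asin((C1 + exp(12*y))/(C1 - exp(12*y)))/2


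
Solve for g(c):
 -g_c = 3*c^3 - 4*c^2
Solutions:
 g(c) = C1 - 3*c^4/4 + 4*c^3/3


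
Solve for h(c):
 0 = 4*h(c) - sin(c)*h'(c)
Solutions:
 h(c) = C1*(cos(c)^2 - 2*cos(c) + 1)/(cos(c)^2 + 2*cos(c) + 1)


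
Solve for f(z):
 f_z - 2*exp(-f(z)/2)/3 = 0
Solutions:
 f(z) = 2*log(C1 + z/3)


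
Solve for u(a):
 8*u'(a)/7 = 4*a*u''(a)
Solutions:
 u(a) = C1 + C2*a^(9/7)


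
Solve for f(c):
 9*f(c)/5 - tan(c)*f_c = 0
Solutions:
 f(c) = C1*sin(c)^(9/5)


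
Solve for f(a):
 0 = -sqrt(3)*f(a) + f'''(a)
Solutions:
 f(a) = C3*exp(3^(1/6)*a) + (C1*sin(3^(2/3)*a/2) + C2*cos(3^(2/3)*a/2))*exp(-3^(1/6)*a/2)


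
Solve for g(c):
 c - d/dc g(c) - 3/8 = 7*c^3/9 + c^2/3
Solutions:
 g(c) = C1 - 7*c^4/36 - c^3/9 + c^2/2 - 3*c/8


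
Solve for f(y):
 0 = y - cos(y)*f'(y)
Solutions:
 f(y) = C1 + Integral(y/cos(y), y)


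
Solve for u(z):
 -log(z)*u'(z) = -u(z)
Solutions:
 u(z) = C1*exp(li(z))


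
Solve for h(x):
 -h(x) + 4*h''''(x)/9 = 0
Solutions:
 h(x) = C1*exp(-sqrt(6)*x/2) + C2*exp(sqrt(6)*x/2) + C3*sin(sqrt(6)*x/2) + C4*cos(sqrt(6)*x/2)


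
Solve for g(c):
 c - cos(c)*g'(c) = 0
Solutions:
 g(c) = C1 + Integral(c/cos(c), c)


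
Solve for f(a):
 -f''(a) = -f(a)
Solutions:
 f(a) = C1*exp(-a) + C2*exp(a)


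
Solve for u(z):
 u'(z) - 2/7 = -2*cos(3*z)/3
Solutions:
 u(z) = C1 + 2*z/7 - 2*sin(3*z)/9


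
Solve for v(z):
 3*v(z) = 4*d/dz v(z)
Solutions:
 v(z) = C1*exp(3*z/4)


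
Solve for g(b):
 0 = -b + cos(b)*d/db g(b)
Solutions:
 g(b) = C1 + Integral(b/cos(b), b)


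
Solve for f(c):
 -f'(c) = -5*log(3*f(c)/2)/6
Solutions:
 6*Integral(1/(-log(_y) - log(3) + log(2)), (_y, f(c)))/5 = C1 - c


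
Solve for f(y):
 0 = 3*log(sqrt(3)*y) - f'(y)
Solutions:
 f(y) = C1 + 3*y*log(y) - 3*y + 3*y*log(3)/2


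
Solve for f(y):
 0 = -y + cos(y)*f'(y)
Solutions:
 f(y) = C1 + Integral(y/cos(y), y)


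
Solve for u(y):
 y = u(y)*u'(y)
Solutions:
 u(y) = -sqrt(C1 + y^2)
 u(y) = sqrt(C1 + y^2)


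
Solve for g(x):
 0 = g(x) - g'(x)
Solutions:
 g(x) = C1*exp(x)


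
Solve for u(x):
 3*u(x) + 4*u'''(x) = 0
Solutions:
 u(x) = C3*exp(-6^(1/3)*x/2) + (C1*sin(2^(1/3)*3^(5/6)*x/4) + C2*cos(2^(1/3)*3^(5/6)*x/4))*exp(6^(1/3)*x/4)


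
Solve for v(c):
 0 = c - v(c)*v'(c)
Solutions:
 v(c) = -sqrt(C1 + c^2)
 v(c) = sqrt(C1 + c^2)


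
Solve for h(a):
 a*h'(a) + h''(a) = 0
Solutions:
 h(a) = C1 + C2*erf(sqrt(2)*a/2)


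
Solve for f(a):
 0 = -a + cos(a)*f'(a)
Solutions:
 f(a) = C1 + Integral(a/cos(a), a)


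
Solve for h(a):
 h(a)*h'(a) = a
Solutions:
 h(a) = -sqrt(C1 + a^2)
 h(a) = sqrt(C1 + a^2)


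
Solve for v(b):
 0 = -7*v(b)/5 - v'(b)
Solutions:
 v(b) = C1*exp(-7*b/5)


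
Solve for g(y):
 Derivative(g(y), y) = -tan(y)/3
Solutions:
 g(y) = C1 + log(cos(y))/3


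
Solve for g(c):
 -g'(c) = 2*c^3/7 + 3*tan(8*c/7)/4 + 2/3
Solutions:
 g(c) = C1 - c^4/14 - 2*c/3 + 21*log(cos(8*c/7))/32


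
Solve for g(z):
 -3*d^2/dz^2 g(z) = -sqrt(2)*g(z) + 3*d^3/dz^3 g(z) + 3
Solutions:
 g(z) = C1*exp(-z*(2*2^(1/3)/(-2 + sqrt(-4 + (2 - 9*sqrt(2))^2) + 9*sqrt(2))^(1/3) + 4 + 2^(2/3)*(-2 + sqrt(-4 + (2 - 9*sqrt(2))^2) + 9*sqrt(2))^(1/3))/12)*sin(2^(1/3)*sqrt(3)*z*(-2^(1/3)*(-2 + sqrt(-4 + (2 - 9*sqrt(2))^2) + 9*sqrt(2))^(1/3) + 2/(-2 + sqrt(-4 + (2 - 9*sqrt(2))^2) + 9*sqrt(2))^(1/3))/12) + C2*exp(-z*(2*2^(1/3)/(-2 + sqrt(-4 + (2 - 9*sqrt(2))^2) + 9*sqrt(2))^(1/3) + 4 + 2^(2/3)*(-2 + sqrt(-4 + (2 - 9*sqrt(2))^2) + 9*sqrt(2))^(1/3))/12)*cos(2^(1/3)*sqrt(3)*z*(-2^(1/3)*(-2 + sqrt(-4 + (2 - 9*sqrt(2))^2) + 9*sqrt(2))^(1/3) + 2/(-2 + sqrt(-4 + (2 - 9*sqrt(2))^2) + 9*sqrt(2))^(1/3))/12) + C3*exp(z*(-2 + 2*2^(1/3)/(-2 + sqrt(-4 + (2 - 9*sqrt(2))^2) + 9*sqrt(2))^(1/3) + 2^(2/3)*(-2 + sqrt(-4 + (2 - 9*sqrt(2))^2) + 9*sqrt(2))^(1/3))/6) + 3*sqrt(2)/2


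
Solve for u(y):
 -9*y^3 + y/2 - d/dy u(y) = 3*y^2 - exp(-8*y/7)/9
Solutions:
 u(y) = C1 - 9*y^4/4 - y^3 + y^2/4 - 7*exp(-8*y/7)/72


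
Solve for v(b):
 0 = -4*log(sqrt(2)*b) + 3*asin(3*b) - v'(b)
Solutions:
 v(b) = C1 - 4*b*log(b) + 3*b*asin(3*b) - 2*b*log(2) + 4*b + sqrt(1 - 9*b^2)


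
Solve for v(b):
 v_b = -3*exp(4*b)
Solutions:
 v(b) = C1 - 3*exp(4*b)/4


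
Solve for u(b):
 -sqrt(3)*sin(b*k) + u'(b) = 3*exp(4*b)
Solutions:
 u(b) = C1 + 3*exp(4*b)/4 - sqrt(3)*cos(b*k)/k


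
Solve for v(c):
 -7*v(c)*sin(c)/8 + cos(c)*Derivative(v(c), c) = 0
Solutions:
 v(c) = C1/cos(c)^(7/8)


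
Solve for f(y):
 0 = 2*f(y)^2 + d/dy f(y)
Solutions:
 f(y) = 1/(C1 + 2*y)


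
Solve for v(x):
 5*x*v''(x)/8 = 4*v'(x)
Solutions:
 v(x) = C1 + C2*x^(37/5)


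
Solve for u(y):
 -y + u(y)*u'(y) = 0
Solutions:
 u(y) = -sqrt(C1 + y^2)
 u(y) = sqrt(C1 + y^2)


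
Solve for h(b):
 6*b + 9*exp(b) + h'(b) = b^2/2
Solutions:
 h(b) = C1 + b^3/6 - 3*b^2 - 9*exp(b)


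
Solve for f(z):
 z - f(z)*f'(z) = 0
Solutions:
 f(z) = -sqrt(C1 + z^2)
 f(z) = sqrt(C1 + z^2)


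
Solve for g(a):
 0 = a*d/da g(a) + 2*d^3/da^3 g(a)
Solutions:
 g(a) = C1 + Integral(C2*airyai(-2^(2/3)*a/2) + C3*airybi(-2^(2/3)*a/2), a)


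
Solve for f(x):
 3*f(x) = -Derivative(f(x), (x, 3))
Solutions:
 f(x) = C3*exp(-3^(1/3)*x) + (C1*sin(3^(5/6)*x/2) + C2*cos(3^(5/6)*x/2))*exp(3^(1/3)*x/2)


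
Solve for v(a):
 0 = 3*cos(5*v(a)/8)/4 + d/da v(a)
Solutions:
 3*a/4 - 4*log(sin(5*v(a)/8) - 1)/5 + 4*log(sin(5*v(a)/8) + 1)/5 = C1


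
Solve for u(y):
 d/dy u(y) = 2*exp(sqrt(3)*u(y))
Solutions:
 u(y) = sqrt(3)*(2*log(-1/(C1 + 2*y)) - log(3))/6


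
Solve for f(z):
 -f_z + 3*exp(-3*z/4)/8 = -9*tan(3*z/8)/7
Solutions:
 f(z) = C1 + 12*log(tan(3*z/8)^2 + 1)/7 - exp(-3*z/4)/2


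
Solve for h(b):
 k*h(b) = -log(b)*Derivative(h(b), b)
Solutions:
 h(b) = C1*exp(-k*li(b))


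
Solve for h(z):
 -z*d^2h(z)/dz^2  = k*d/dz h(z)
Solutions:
 h(z) = C1 + z^(1 - re(k))*(C2*sin(log(z)*Abs(im(k))) + C3*cos(log(z)*im(k)))


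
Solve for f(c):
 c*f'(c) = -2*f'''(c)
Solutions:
 f(c) = C1 + Integral(C2*airyai(-2^(2/3)*c/2) + C3*airybi(-2^(2/3)*c/2), c)


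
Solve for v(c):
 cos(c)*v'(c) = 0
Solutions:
 v(c) = C1


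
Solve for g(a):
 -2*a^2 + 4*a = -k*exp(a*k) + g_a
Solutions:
 g(a) = C1 - 2*a^3/3 + 2*a^2 + exp(a*k)


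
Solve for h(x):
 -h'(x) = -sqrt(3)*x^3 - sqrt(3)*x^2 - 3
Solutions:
 h(x) = C1 + sqrt(3)*x^4/4 + sqrt(3)*x^3/3 + 3*x


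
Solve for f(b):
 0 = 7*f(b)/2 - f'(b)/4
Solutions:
 f(b) = C1*exp(14*b)


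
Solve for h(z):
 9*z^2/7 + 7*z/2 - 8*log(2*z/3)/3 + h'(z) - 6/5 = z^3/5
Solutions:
 h(z) = C1 + z^4/20 - 3*z^3/7 - 7*z^2/4 + 8*z*log(z)/3 - 8*z*log(3)/3 - 22*z/15 + 8*z*log(2)/3


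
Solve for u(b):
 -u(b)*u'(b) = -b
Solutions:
 u(b) = -sqrt(C1 + b^2)
 u(b) = sqrt(C1 + b^2)


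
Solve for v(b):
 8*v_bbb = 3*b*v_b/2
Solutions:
 v(b) = C1 + Integral(C2*airyai(2^(2/3)*3^(1/3)*b/4) + C3*airybi(2^(2/3)*3^(1/3)*b/4), b)


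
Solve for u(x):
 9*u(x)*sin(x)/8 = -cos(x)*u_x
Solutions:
 u(x) = C1*cos(x)^(9/8)


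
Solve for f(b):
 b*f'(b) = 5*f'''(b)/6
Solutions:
 f(b) = C1 + Integral(C2*airyai(5^(2/3)*6^(1/3)*b/5) + C3*airybi(5^(2/3)*6^(1/3)*b/5), b)


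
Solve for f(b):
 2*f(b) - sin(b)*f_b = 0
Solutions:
 f(b) = C1*(cos(b) - 1)/(cos(b) + 1)


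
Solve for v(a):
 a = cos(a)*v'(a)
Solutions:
 v(a) = C1 + Integral(a/cos(a), a)


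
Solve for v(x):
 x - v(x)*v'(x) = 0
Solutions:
 v(x) = -sqrt(C1 + x^2)
 v(x) = sqrt(C1 + x^2)


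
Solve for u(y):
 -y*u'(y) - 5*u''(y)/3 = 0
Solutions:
 u(y) = C1 + C2*erf(sqrt(30)*y/10)


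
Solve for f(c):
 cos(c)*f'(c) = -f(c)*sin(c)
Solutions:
 f(c) = C1*cos(c)


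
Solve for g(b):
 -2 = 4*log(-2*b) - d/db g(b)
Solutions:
 g(b) = C1 + 4*b*log(-b) + 2*b*(-1 + 2*log(2))


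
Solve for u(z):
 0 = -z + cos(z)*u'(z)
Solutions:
 u(z) = C1 + Integral(z/cos(z), z)


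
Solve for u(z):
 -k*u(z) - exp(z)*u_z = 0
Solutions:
 u(z) = C1*exp(k*exp(-z))


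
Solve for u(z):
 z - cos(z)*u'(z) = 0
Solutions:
 u(z) = C1 + Integral(z/cos(z), z)


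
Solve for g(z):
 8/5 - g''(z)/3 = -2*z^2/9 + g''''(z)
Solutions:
 g(z) = C1 + C2*z + C3*sin(sqrt(3)*z/3) + C4*cos(sqrt(3)*z/3) + z^4/18 + 2*z^2/5


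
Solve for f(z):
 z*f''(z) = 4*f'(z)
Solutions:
 f(z) = C1 + C2*z^5


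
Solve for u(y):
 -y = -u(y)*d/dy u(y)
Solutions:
 u(y) = -sqrt(C1 + y^2)
 u(y) = sqrt(C1 + y^2)


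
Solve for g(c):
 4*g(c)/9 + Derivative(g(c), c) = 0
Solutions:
 g(c) = C1*exp(-4*c/9)


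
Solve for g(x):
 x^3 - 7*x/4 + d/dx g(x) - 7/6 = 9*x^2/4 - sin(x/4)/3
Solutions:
 g(x) = C1 - x^4/4 + 3*x^3/4 + 7*x^2/8 + 7*x/6 + 4*cos(x/4)/3


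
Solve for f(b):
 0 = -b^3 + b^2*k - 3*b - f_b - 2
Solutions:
 f(b) = C1 - b^4/4 + b^3*k/3 - 3*b^2/2 - 2*b


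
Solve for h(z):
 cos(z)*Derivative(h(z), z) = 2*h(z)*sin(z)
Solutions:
 h(z) = C1/cos(z)^2


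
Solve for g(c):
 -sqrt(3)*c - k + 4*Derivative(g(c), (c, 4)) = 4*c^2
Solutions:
 g(c) = C1 + C2*c + C3*c^2 + C4*c^3 + c^6/360 + sqrt(3)*c^5/480 + c^4*k/96


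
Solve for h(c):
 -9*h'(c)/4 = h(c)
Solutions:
 h(c) = C1*exp(-4*c/9)


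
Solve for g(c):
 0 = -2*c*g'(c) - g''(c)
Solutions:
 g(c) = C1 + C2*erf(c)


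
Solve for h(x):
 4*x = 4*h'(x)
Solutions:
 h(x) = C1 + x^2/2


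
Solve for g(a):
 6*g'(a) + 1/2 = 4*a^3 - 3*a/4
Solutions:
 g(a) = C1 + a^4/6 - a^2/16 - a/12


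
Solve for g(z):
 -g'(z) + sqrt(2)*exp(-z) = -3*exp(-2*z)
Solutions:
 g(z) = C1 - sqrt(2)*exp(-z) - 3*exp(-2*z)/2


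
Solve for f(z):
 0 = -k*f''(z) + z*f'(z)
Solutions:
 f(z) = C1 + C2*erf(sqrt(2)*z*sqrt(-1/k)/2)/sqrt(-1/k)


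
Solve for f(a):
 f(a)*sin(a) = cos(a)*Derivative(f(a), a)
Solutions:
 f(a) = C1/cos(a)


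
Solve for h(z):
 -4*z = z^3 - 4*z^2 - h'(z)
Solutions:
 h(z) = C1 + z^4/4 - 4*z^3/3 + 2*z^2


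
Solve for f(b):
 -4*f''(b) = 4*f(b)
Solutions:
 f(b) = C1*sin(b) + C2*cos(b)


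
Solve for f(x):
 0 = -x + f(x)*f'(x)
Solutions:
 f(x) = -sqrt(C1 + x^2)
 f(x) = sqrt(C1 + x^2)


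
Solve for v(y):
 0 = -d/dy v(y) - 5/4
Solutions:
 v(y) = C1 - 5*y/4


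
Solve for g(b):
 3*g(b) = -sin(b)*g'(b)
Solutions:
 g(b) = C1*(cos(b) + 1)^(3/2)/(cos(b) - 1)^(3/2)


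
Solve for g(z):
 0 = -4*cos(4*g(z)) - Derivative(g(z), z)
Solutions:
 g(z) = -asin((C1 + exp(32*z))/(C1 - exp(32*z)))/4 + pi/4
 g(z) = asin((C1 + exp(32*z))/(C1 - exp(32*z)))/4


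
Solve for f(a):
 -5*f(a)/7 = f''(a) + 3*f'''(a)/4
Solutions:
 f(a) = C1*exp(a*(-56 + 56*2^(2/3)*7^(1/3)/(9*sqrt(24945) + 1439)^(1/3) + 2^(1/3)*7^(2/3)*(9*sqrt(24945) + 1439)^(1/3))/126)*sin(14^(1/3)*sqrt(3)*a*(-7^(1/3)*(9*sqrt(24945) + 1439)^(1/3) + 56*2^(1/3)/(9*sqrt(24945) + 1439)^(1/3))/126) + C2*exp(a*(-56 + 56*2^(2/3)*7^(1/3)/(9*sqrt(24945) + 1439)^(1/3) + 2^(1/3)*7^(2/3)*(9*sqrt(24945) + 1439)^(1/3))/126)*cos(14^(1/3)*sqrt(3)*a*(-7^(1/3)*(9*sqrt(24945) + 1439)^(1/3) + 56*2^(1/3)/(9*sqrt(24945) + 1439)^(1/3))/126) + C3*exp(-a*(56*2^(2/3)*7^(1/3)/(9*sqrt(24945) + 1439)^(1/3) + 28 + 2^(1/3)*7^(2/3)*(9*sqrt(24945) + 1439)^(1/3))/63)


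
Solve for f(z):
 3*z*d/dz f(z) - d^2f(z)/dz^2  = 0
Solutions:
 f(z) = C1 + C2*erfi(sqrt(6)*z/2)


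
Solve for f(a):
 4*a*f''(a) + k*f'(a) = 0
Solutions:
 f(a) = C1 + a^(1 - re(k)/4)*(C2*sin(log(a)*Abs(im(k))/4) + C3*cos(log(a)*im(k)/4))


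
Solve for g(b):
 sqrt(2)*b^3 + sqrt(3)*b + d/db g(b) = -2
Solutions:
 g(b) = C1 - sqrt(2)*b^4/4 - sqrt(3)*b^2/2 - 2*b


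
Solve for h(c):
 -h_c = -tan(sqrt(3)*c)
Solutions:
 h(c) = C1 - sqrt(3)*log(cos(sqrt(3)*c))/3


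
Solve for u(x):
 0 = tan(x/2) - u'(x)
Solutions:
 u(x) = C1 - 2*log(cos(x/2))


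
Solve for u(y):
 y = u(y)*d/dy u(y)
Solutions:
 u(y) = -sqrt(C1 + y^2)
 u(y) = sqrt(C1 + y^2)


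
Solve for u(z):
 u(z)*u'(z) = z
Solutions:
 u(z) = -sqrt(C1 + z^2)
 u(z) = sqrt(C1 + z^2)


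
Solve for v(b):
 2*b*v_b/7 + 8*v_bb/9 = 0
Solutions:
 v(b) = C1 + C2*erf(3*sqrt(14)*b/28)


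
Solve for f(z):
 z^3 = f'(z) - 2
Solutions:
 f(z) = C1 + z^4/4 + 2*z


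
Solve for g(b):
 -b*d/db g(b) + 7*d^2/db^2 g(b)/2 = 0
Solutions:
 g(b) = C1 + C2*erfi(sqrt(7)*b/7)


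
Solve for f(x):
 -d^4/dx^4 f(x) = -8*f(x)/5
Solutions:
 f(x) = C1*exp(-10^(3/4)*x/5) + C2*exp(10^(3/4)*x/5) + C3*sin(10^(3/4)*x/5) + C4*cos(10^(3/4)*x/5)


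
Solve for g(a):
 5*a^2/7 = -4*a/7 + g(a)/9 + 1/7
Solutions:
 g(a) = 45*a^2/7 + 36*a/7 - 9/7


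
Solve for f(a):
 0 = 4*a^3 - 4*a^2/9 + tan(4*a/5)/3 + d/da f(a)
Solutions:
 f(a) = C1 - a^4 + 4*a^3/27 + 5*log(cos(4*a/5))/12


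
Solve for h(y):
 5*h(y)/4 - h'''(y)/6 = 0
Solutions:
 h(y) = C3*exp(15^(1/3)*2^(2/3)*y/2) + (C1*sin(2^(2/3)*3^(5/6)*5^(1/3)*y/4) + C2*cos(2^(2/3)*3^(5/6)*5^(1/3)*y/4))*exp(-15^(1/3)*2^(2/3)*y/4)


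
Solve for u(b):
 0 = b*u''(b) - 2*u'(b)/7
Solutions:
 u(b) = C1 + C2*b^(9/7)


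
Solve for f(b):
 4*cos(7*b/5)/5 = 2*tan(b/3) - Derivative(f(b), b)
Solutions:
 f(b) = C1 - 6*log(cos(b/3)) - 4*sin(7*b/5)/7


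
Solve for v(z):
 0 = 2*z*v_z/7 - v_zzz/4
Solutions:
 v(z) = C1 + Integral(C2*airyai(2*7^(2/3)*z/7) + C3*airybi(2*7^(2/3)*z/7), z)


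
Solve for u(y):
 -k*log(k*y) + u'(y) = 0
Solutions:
 u(y) = C1 + k*y*log(k*y) - k*y


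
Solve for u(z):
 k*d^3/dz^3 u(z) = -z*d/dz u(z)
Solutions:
 u(z) = C1 + Integral(C2*airyai(z*(-1/k)^(1/3)) + C3*airybi(z*(-1/k)^(1/3)), z)


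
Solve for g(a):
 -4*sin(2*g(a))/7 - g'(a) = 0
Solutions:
 4*a/7 + log(cos(2*g(a)) - 1)/4 - log(cos(2*g(a)) + 1)/4 = C1


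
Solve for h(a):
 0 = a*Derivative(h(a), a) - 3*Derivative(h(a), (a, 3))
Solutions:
 h(a) = C1 + Integral(C2*airyai(3^(2/3)*a/3) + C3*airybi(3^(2/3)*a/3), a)


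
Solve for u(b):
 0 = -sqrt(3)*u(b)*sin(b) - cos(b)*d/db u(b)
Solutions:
 u(b) = C1*cos(b)^(sqrt(3))


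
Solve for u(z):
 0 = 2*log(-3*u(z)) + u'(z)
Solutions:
 Integral(1/(log(-_y) + log(3)), (_y, u(z)))/2 = C1 - z


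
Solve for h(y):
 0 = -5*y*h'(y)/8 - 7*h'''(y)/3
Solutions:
 h(y) = C1 + Integral(C2*airyai(-15^(1/3)*7^(2/3)*y/14) + C3*airybi(-15^(1/3)*7^(2/3)*y/14), y)


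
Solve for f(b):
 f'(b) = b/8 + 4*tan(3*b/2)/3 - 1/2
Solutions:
 f(b) = C1 + b^2/16 - b/2 - 8*log(cos(3*b/2))/9


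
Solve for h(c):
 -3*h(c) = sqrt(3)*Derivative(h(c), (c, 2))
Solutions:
 h(c) = C1*sin(3^(1/4)*c) + C2*cos(3^(1/4)*c)


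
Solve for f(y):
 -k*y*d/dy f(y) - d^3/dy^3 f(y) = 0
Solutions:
 f(y) = C1 + Integral(C2*airyai(y*(-k)^(1/3)) + C3*airybi(y*(-k)^(1/3)), y)


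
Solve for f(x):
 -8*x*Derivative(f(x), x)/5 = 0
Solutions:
 f(x) = C1


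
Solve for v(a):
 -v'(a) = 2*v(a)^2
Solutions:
 v(a) = 1/(C1 + 2*a)


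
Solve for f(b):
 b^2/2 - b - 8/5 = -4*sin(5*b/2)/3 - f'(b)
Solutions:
 f(b) = C1 - b^3/6 + b^2/2 + 8*b/5 + 8*cos(5*b/2)/15


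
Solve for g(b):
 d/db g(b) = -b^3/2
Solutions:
 g(b) = C1 - b^4/8


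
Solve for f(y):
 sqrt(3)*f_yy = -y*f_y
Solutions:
 f(y) = C1 + C2*erf(sqrt(2)*3^(3/4)*y/6)


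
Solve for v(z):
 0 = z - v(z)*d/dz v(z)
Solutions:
 v(z) = -sqrt(C1 + z^2)
 v(z) = sqrt(C1 + z^2)


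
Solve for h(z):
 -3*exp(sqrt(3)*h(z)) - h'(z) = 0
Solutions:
 h(z) = sqrt(3)*(2*log(1/(C1 + 3*z)) - log(3))/6


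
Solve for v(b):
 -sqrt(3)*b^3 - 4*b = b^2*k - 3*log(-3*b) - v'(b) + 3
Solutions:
 v(b) = C1 + sqrt(3)*b^4/4 + b^3*k/3 + 2*b^2 - 3*b*log(-b) + 3*b*(2 - log(3))


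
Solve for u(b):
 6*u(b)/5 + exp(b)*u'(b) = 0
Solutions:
 u(b) = C1*exp(6*exp(-b)/5)


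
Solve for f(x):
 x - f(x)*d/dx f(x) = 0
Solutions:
 f(x) = -sqrt(C1 + x^2)
 f(x) = sqrt(C1 + x^2)


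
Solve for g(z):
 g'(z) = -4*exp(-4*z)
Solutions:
 g(z) = C1 + exp(-4*z)


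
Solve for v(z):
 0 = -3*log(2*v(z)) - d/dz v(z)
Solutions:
 Integral(1/(log(_y) + log(2)), (_y, v(z)))/3 = C1 - z


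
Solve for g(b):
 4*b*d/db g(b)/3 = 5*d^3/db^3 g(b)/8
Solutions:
 g(b) = C1 + Integral(C2*airyai(2*30^(2/3)*b/15) + C3*airybi(2*30^(2/3)*b/15), b)


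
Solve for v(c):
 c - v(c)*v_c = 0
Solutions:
 v(c) = -sqrt(C1 + c^2)
 v(c) = sqrt(C1 + c^2)


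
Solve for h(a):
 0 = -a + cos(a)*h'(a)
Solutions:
 h(a) = C1 + Integral(a/cos(a), a)


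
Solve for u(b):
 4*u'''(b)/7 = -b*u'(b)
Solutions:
 u(b) = C1 + Integral(C2*airyai(-14^(1/3)*b/2) + C3*airybi(-14^(1/3)*b/2), b)


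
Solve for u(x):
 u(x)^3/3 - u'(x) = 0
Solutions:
 u(x) = -sqrt(6)*sqrt(-1/(C1 + x))/2
 u(x) = sqrt(6)*sqrt(-1/(C1 + x))/2


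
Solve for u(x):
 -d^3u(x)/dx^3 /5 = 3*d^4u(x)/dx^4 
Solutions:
 u(x) = C1 + C2*x + C3*x^2 + C4*exp(-x/15)


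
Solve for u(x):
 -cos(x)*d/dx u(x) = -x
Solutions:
 u(x) = C1 + Integral(x/cos(x), x)


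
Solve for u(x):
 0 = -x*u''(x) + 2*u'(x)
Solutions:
 u(x) = C1 + C2*x^3


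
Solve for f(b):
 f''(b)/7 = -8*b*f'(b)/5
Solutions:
 f(b) = C1 + C2*erf(2*sqrt(35)*b/5)


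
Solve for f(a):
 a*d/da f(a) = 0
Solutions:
 f(a) = C1


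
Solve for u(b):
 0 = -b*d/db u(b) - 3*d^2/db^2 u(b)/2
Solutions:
 u(b) = C1 + C2*erf(sqrt(3)*b/3)


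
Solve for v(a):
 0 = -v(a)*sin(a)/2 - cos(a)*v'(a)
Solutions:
 v(a) = C1*sqrt(cos(a))


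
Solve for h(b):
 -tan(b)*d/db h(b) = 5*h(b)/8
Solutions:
 h(b) = C1/sin(b)^(5/8)


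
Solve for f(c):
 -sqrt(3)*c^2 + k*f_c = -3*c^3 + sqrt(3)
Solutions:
 f(c) = C1 - 3*c^4/(4*k) + sqrt(3)*c^3/(3*k) + sqrt(3)*c/k


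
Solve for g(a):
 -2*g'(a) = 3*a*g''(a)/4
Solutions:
 g(a) = C1 + C2/a^(5/3)


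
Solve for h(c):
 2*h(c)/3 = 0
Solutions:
 h(c) = 0


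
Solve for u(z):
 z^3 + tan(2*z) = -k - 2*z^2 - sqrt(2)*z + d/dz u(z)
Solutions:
 u(z) = C1 + k*z + z^4/4 + 2*z^3/3 + sqrt(2)*z^2/2 - log(cos(2*z))/2


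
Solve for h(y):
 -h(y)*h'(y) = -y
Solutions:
 h(y) = -sqrt(C1 + y^2)
 h(y) = sqrt(C1 + y^2)


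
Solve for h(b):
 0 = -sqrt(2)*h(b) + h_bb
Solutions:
 h(b) = C1*exp(-2^(1/4)*b) + C2*exp(2^(1/4)*b)


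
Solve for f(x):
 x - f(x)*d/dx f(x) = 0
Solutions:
 f(x) = -sqrt(C1 + x^2)
 f(x) = sqrt(C1 + x^2)


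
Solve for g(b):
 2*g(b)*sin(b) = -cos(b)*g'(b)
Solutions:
 g(b) = C1*cos(b)^2


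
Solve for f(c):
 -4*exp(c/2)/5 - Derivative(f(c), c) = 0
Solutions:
 f(c) = C1 - 8*exp(c/2)/5


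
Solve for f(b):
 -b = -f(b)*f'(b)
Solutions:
 f(b) = -sqrt(C1 + b^2)
 f(b) = sqrt(C1 + b^2)


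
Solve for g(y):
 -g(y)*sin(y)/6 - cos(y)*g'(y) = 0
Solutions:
 g(y) = C1*cos(y)^(1/6)


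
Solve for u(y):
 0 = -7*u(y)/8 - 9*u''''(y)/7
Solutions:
 u(y) = (C1*sin(2^(3/4)*sqrt(21)*y/12) + C2*cos(2^(3/4)*sqrt(21)*y/12))*exp(-2^(3/4)*sqrt(21)*y/12) + (C3*sin(2^(3/4)*sqrt(21)*y/12) + C4*cos(2^(3/4)*sqrt(21)*y/12))*exp(2^(3/4)*sqrt(21)*y/12)


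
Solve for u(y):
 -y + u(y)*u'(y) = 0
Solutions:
 u(y) = -sqrt(C1 + y^2)
 u(y) = sqrt(C1 + y^2)


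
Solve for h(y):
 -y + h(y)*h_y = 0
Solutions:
 h(y) = -sqrt(C1 + y^2)
 h(y) = sqrt(C1 + y^2)


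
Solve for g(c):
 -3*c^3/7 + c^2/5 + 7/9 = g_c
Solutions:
 g(c) = C1 - 3*c^4/28 + c^3/15 + 7*c/9


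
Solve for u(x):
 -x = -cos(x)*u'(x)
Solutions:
 u(x) = C1 + Integral(x/cos(x), x)


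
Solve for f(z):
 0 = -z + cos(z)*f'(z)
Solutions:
 f(z) = C1 + Integral(z/cos(z), z)


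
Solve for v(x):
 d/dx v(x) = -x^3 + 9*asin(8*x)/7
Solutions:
 v(x) = C1 - x^4/4 + 9*x*asin(8*x)/7 + 9*sqrt(1 - 64*x^2)/56


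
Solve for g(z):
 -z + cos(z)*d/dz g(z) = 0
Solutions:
 g(z) = C1 + Integral(z/cos(z), z)


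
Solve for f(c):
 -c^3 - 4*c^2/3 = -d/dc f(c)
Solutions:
 f(c) = C1 + c^4/4 + 4*c^3/9


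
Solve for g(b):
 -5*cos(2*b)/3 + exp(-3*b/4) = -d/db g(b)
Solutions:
 g(b) = C1 + 5*sin(2*b)/6 + 4*exp(-3*b/4)/3


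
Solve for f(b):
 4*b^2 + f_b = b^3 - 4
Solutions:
 f(b) = C1 + b^4/4 - 4*b^3/3 - 4*b


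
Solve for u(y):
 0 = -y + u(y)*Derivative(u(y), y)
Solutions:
 u(y) = -sqrt(C1 + y^2)
 u(y) = sqrt(C1 + y^2)


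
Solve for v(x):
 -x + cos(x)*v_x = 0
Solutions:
 v(x) = C1 + Integral(x/cos(x), x)


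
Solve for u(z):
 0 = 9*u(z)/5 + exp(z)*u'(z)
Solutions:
 u(z) = C1*exp(9*exp(-z)/5)


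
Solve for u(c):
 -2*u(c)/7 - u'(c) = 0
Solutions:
 u(c) = C1*exp(-2*c/7)


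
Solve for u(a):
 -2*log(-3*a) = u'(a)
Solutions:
 u(a) = C1 - 2*a*log(-a) + 2*a*(1 - log(3))


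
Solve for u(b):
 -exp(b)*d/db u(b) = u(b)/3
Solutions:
 u(b) = C1*exp(exp(-b)/3)


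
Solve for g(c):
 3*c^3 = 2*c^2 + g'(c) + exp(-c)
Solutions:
 g(c) = C1 + 3*c^4/4 - 2*c^3/3 + exp(-c)


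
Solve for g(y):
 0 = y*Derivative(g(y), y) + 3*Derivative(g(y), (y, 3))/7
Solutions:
 g(y) = C1 + Integral(C2*airyai(-3^(2/3)*7^(1/3)*y/3) + C3*airybi(-3^(2/3)*7^(1/3)*y/3), y)


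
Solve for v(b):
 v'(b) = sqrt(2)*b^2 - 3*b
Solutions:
 v(b) = C1 + sqrt(2)*b^3/3 - 3*b^2/2


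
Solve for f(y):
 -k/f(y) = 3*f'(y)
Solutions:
 f(y) = -sqrt(C1 - 6*k*y)/3
 f(y) = sqrt(C1 - 6*k*y)/3


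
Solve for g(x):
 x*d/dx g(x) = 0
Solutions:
 g(x) = C1


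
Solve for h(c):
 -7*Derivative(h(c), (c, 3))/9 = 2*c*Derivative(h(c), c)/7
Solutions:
 h(c) = C1 + Integral(C2*airyai(-126^(1/3)*c/7) + C3*airybi(-126^(1/3)*c/7), c)


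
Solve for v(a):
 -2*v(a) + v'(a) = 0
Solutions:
 v(a) = C1*exp(2*a)


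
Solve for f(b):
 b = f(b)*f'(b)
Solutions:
 f(b) = -sqrt(C1 + b^2)
 f(b) = sqrt(C1 + b^2)


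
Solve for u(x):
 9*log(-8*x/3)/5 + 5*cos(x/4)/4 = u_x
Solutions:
 u(x) = C1 + 9*x*log(-x)/5 - 9*x*log(3)/5 - 9*x/5 + 27*x*log(2)/5 + 5*sin(x/4)


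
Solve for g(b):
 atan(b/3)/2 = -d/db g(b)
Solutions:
 g(b) = C1 - b*atan(b/3)/2 + 3*log(b^2 + 9)/4


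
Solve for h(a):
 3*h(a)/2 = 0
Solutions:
 h(a) = 0


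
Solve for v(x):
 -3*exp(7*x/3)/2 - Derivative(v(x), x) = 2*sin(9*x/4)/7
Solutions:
 v(x) = C1 - 9*exp(7*x/3)/14 + 8*cos(9*x/4)/63


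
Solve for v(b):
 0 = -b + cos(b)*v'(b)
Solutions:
 v(b) = C1 + Integral(b/cos(b), b)


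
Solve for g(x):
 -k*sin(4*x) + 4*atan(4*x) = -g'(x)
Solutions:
 g(x) = C1 - k*cos(4*x)/4 - 4*x*atan(4*x) + log(16*x^2 + 1)/2


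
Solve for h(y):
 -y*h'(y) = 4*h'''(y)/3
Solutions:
 h(y) = C1 + Integral(C2*airyai(-6^(1/3)*y/2) + C3*airybi(-6^(1/3)*y/2), y)


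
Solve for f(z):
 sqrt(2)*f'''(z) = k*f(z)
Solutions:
 f(z) = C1*exp(2^(5/6)*k^(1/3)*z/2) + C2*exp(2^(5/6)*k^(1/3)*z*(-1 + sqrt(3)*I)/4) + C3*exp(-2^(5/6)*k^(1/3)*z*(1 + sqrt(3)*I)/4)


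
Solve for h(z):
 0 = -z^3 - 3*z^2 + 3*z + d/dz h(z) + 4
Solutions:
 h(z) = C1 + z^4/4 + z^3 - 3*z^2/2 - 4*z


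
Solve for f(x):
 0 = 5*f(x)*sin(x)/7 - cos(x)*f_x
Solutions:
 f(x) = C1/cos(x)^(5/7)


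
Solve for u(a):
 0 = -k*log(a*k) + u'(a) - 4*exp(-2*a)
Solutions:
 u(a) = C1 + a*k*log(a*k) - a*k - 2*exp(-2*a)


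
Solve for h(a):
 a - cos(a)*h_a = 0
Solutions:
 h(a) = C1 + Integral(a/cos(a), a)


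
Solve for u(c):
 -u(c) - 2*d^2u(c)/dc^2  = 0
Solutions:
 u(c) = C1*sin(sqrt(2)*c/2) + C2*cos(sqrt(2)*c/2)


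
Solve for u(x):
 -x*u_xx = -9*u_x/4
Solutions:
 u(x) = C1 + C2*x^(13/4)


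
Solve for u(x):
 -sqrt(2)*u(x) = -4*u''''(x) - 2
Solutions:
 u(x) = C1*exp(-2^(5/8)*x/2) + C2*exp(2^(5/8)*x/2) + C3*sin(2^(5/8)*x/2) + C4*cos(2^(5/8)*x/2) + sqrt(2)


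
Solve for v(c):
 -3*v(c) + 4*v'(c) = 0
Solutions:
 v(c) = C1*exp(3*c/4)


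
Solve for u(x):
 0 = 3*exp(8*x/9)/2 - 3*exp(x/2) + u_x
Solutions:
 u(x) = C1 - 27*exp(8*x/9)/16 + 6*exp(x/2)


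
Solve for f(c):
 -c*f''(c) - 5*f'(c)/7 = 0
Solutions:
 f(c) = C1 + C2*c^(2/7)


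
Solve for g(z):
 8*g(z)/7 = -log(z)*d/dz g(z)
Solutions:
 g(z) = C1*exp(-8*li(z)/7)


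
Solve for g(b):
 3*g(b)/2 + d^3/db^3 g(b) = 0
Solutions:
 g(b) = C3*exp(-2^(2/3)*3^(1/3)*b/2) + (C1*sin(2^(2/3)*3^(5/6)*b/4) + C2*cos(2^(2/3)*3^(5/6)*b/4))*exp(2^(2/3)*3^(1/3)*b/4)


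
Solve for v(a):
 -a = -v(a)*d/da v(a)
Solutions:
 v(a) = -sqrt(C1 + a^2)
 v(a) = sqrt(C1 + a^2)


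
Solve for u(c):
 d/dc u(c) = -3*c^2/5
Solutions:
 u(c) = C1 - c^3/5


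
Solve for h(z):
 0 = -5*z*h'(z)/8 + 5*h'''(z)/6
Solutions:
 h(z) = C1 + Integral(C2*airyai(6^(1/3)*z/2) + C3*airybi(6^(1/3)*z/2), z)


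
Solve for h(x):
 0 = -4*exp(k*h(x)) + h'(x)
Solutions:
 h(x) = Piecewise((log(-1/(C1*k + 4*k*x))/k, Ne(k, 0)), (nan, True))
 h(x) = Piecewise((C1 + 4*x, Eq(k, 0)), (nan, True))


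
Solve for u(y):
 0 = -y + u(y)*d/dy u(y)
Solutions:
 u(y) = -sqrt(C1 + y^2)
 u(y) = sqrt(C1 + y^2)


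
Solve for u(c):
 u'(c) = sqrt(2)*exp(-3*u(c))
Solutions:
 u(c) = log(C1 + 3*sqrt(2)*c)/3
 u(c) = log((-3^(1/3) - 3^(5/6)*I)*(C1 + sqrt(2)*c)^(1/3)/2)
 u(c) = log((-3^(1/3) + 3^(5/6)*I)*(C1 + sqrt(2)*c)^(1/3)/2)


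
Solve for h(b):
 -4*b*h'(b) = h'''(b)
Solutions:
 h(b) = C1 + Integral(C2*airyai(-2^(2/3)*b) + C3*airybi(-2^(2/3)*b), b)


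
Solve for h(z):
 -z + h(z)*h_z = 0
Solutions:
 h(z) = -sqrt(C1 + z^2)
 h(z) = sqrt(C1 + z^2)


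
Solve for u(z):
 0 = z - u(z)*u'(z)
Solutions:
 u(z) = -sqrt(C1 + z^2)
 u(z) = sqrt(C1 + z^2)


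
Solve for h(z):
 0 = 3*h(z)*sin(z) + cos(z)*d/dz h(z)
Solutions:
 h(z) = C1*cos(z)^3


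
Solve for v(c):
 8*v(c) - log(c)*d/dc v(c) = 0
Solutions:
 v(c) = C1*exp(8*li(c))


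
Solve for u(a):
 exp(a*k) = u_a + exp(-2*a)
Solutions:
 u(a) = C1 + exp(-2*a)/2 + exp(a*k)/k


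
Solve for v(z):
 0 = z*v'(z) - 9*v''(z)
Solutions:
 v(z) = C1 + C2*erfi(sqrt(2)*z/6)


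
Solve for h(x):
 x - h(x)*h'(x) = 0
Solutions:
 h(x) = -sqrt(C1 + x^2)
 h(x) = sqrt(C1 + x^2)


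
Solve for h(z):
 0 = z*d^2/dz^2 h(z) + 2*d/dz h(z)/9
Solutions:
 h(z) = C1 + C2*z^(7/9)


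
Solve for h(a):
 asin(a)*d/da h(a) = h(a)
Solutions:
 h(a) = C1*exp(Integral(1/asin(a), a))


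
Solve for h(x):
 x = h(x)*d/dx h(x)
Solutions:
 h(x) = -sqrt(C1 + x^2)
 h(x) = sqrt(C1 + x^2)


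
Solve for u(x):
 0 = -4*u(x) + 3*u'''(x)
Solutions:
 u(x) = C3*exp(6^(2/3)*x/3) + (C1*sin(2^(2/3)*3^(1/6)*x/2) + C2*cos(2^(2/3)*3^(1/6)*x/2))*exp(-6^(2/3)*x/6)


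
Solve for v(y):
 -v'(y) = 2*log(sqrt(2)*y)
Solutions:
 v(y) = C1 - 2*y*log(y) - y*log(2) + 2*y


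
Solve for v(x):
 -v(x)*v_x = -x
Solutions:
 v(x) = -sqrt(C1 + x^2)
 v(x) = sqrt(C1 + x^2)


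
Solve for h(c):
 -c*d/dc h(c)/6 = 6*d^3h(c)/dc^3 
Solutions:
 h(c) = C1 + Integral(C2*airyai(-6^(1/3)*c/6) + C3*airybi(-6^(1/3)*c/6), c)


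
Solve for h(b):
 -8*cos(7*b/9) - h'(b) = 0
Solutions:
 h(b) = C1 - 72*sin(7*b/9)/7


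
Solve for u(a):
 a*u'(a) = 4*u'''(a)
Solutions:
 u(a) = C1 + Integral(C2*airyai(2^(1/3)*a/2) + C3*airybi(2^(1/3)*a/2), a)


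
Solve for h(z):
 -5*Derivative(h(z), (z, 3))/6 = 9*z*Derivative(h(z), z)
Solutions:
 h(z) = C1 + Integral(C2*airyai(-3*2^(1/3)*5^(2/3)*z/5) + C3*airybi(-3*2^(1/3)*5^(2/3)*z/5), z)


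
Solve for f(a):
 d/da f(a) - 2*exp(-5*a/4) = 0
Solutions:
 f(a) = C1 - 8*exp(-5*a/4)/5


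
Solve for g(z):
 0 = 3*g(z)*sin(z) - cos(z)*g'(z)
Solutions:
 g(z) = C1/cos(z)^3


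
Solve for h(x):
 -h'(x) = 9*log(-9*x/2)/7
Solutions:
 h(x) = C1 - 9*x*log(-x)/7 + 9*x*(-2*log(3) + log(2) + 1)/7


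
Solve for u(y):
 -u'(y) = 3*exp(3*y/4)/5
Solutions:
 u(y) = C1 - 4*exp(3*y/4)/5


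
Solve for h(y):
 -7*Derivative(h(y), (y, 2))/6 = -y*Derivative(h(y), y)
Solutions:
 h(y) = C1 + C2*erfi(sqrt(21)*y/7)


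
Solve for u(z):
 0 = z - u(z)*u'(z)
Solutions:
 u(z) = -sqrt(C1 + z^2)
 u(z) = sqrt(C1 + z^2)


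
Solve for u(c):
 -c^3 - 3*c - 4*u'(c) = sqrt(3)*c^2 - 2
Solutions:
 u(c) = C1 - c^4/16 - sqrt(3)*c^3/12 - 3*c^2/8 + c/2


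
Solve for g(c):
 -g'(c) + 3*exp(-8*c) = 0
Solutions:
 g(c) = C1 - 3*exp(-8*c)/8


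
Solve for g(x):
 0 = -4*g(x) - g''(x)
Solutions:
 g(x) = C1*sin(2*x) + C2*cos(2*x)


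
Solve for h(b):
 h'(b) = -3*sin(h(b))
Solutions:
 h(b) = -acos((-C1 - exp(6*b))/(C1 - exp(6*b))) + 2*pi
 h(b) = acos((-C1 - exp(6*b))/(C1 - exp(6*b)))


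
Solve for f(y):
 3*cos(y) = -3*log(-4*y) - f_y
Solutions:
 f(y) = C1 - 3*y*log(-y) - 6*y*log(2) + 3*y - 3*sin(y)


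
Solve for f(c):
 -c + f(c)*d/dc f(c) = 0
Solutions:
 f(c) = -sqrt(C1 + c^2)
 f(c) = sqrt(C1 + c^2)


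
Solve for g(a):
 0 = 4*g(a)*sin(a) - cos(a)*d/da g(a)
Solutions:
 g(a) = C1/cos(a)^4


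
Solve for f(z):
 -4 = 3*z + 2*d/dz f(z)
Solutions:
 f(z) = C1 - 3*z^2/4 - 2*z


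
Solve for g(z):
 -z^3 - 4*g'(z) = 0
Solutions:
 g(z) = C1 - z^4/16


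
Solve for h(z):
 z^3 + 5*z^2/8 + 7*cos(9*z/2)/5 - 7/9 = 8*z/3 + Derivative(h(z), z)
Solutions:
 h(z) = C1 + z^4/4 + 5*z^3/24 - 4*z^2/3 - 7*z/9 + 14*sin(9*z/2)/45


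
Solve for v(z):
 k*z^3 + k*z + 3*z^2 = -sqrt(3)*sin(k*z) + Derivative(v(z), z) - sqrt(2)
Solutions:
 v(z) = C1 + k*z^4/4 + k*z^2/2 + z^3 + sqrt(2)*z - sqrt(3)*cos(k*z)/k


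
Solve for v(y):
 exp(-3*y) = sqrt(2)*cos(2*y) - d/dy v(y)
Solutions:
 v(y) = C1 + sqrt(2)*sin(2*y)/2 + exp(-3*y)/3


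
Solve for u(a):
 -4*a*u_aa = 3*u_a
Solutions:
 u(a) = C1 + C2*a^(1/4)


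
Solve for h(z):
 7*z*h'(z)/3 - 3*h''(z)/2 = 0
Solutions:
 h(z) = C1 + C2*erfi(sqrt(7)*z/3)


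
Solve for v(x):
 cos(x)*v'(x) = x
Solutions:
 v(x) = C1 + Integral(x/cos(x), x)


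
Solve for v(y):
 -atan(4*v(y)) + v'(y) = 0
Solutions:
 Integral(1/atan(4*_y), (_y, v(y))) = C1 + y


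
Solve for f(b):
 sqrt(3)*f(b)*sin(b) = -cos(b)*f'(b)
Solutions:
 f(b) = C1*cos(b)^(sqrt(3))


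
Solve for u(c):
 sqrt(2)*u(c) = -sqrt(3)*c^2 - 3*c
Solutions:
 u(c) = c*(-sqrt(6)*c - 3*sqrt(2))/2


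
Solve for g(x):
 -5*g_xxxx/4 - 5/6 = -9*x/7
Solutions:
 g(x) = C1 + C2*x + C3*x^2 + C4*x^3 + 3*x^5/350 - x^4/36


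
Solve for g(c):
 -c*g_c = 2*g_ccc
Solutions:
 g(c) = C1 + Integral(C2*airyai(-2^(2/3)*c/2) + C3*airybi(-2^(2/3)*c/2), c)


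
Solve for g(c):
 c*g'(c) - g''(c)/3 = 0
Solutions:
 g(c) = C1 + C2*erfi(sqrt(6)*c/2)


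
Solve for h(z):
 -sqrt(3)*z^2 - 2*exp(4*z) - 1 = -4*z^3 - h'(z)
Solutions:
 h(z) = C1 - z^4 + sqrt(3)*z^3/3 + z + exp(4*z)/2


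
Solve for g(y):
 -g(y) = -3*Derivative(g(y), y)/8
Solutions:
 g(y) = C1*exp(8*y/3)


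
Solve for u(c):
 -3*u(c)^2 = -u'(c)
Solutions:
 u(c) = -1/(C1 + 3*c)


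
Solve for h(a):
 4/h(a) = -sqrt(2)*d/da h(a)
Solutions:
 h(a) = -sqrt(C1 - 4*sqrt(2)*a)
 h(a) = sqrt(C1 - 4*sqrt(2)*a)


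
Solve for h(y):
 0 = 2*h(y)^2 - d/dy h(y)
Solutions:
 h(y) = -1/(C1 + 2*y)


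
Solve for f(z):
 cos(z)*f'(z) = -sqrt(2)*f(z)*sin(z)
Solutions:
 f(z) = C1*cos(z)^(sqrt(2))


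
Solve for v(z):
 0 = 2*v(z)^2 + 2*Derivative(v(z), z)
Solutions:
 v(z) = 1/(C1 + z)


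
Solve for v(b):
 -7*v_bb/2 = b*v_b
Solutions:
 v(b) = C1 + C2*erf(sqrt(7)*b/7)


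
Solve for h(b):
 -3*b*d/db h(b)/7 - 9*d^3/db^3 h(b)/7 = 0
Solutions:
 h(b) = C1 + Integral(C2*airyai(-3^(2/3)*b/3) + C3*airybi(-3^(2/3)*b/3), b)


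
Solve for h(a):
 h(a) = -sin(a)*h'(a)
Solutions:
 h(a) = C1*sqrt(cos(a) + 1)/sqrt(cos(a) - 1)


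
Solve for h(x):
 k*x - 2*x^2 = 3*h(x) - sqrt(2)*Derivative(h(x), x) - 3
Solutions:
 h(x) = C1*exp(3*sqrt(2)*x/2) + k*x/3 + sqrt(2)*k/9 - 2*x^2/3 - 4*sqrt(2)*x/9 + 19/27


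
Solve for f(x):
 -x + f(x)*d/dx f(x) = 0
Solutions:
 f(x) = -sqrt(C1 + x^2)
 f(x) = sqrt(C1 + x^2)


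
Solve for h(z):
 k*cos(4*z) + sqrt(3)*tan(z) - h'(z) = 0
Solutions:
 h(z) = C1 + k*sin(4*z)/4 - sqrt(3)*log(cos(z))


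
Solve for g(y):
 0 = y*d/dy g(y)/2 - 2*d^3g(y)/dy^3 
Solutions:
 g(y) = C1 + Integral(C2*airyai(2^(1/3)*y/2) + C3*airybi(2^(1/3)*y/2), y)


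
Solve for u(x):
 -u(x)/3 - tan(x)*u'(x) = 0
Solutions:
 u(x) = C1/sin(x)^(1/3)


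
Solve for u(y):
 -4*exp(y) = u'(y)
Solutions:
 u(y) = C1 - 4*exp(y)


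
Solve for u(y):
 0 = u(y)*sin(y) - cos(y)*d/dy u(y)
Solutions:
 u(y) = C1/cos(y)


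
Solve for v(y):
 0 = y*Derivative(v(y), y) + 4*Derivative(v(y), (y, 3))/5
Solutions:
 v(y) = C1 + Integral(C2*airyai(-10^(1/3)*y/2) + C3*airybi(-10^(1/3)*y/2), y)


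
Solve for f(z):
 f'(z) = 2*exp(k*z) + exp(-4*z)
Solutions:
 f(z) = C1 - exp(-4*z)/4 + 2*exp(k*z)/k


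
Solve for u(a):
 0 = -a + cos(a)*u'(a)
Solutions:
 u(a) = C1 + Integral(a/cos(a), a)


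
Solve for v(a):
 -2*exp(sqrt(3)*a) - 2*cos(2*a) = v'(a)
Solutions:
 v(a) = C1 - 2*sqrt(3)*exp(sqrt(3)*a)/3 - sin(2*a)


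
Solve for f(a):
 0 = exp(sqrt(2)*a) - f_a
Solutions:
 f(a) = C1 + sqrt(2)*exp(sqrt(2)*a)/2


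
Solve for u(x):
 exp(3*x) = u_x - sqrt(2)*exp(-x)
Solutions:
 u(x) = C1 + exp(3*x)/3 - sqrt(2)*exp(-x)


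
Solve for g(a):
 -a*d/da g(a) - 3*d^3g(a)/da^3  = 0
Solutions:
 g(a) = C1 + Integral(C2*airyai(-3^(2/3)*a/3) + C3*airybi(-3^(2/3)*a/3), a)


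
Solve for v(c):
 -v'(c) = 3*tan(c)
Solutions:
 v(c) = C1 + 3*log(cos(c))


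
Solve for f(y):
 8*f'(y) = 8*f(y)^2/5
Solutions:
 f(y) = -5/(C1 + y)


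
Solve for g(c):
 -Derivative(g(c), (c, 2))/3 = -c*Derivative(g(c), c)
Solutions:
 g(c) = C1 + C2*erfi(sqrt(6)*c/2)


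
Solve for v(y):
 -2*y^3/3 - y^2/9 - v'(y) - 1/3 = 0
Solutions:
 v(y) = C1 - y^4/6 - y^3/27 - y/3


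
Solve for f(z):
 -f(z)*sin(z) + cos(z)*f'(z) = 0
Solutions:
 f(z) = C1/cos(z)


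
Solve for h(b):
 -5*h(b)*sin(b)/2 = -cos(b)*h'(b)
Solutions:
 h(b) = C1/cos(b)^(5/2)


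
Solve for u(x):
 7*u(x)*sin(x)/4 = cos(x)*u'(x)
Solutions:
 u(x) = C1/cos(x)^(7/4)
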